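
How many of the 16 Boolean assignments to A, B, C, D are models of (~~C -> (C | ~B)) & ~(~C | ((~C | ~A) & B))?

6

Initial set: {((~~C -> (C | ~B)) & ~(~C | ((~C | ~A) & B)))}.
((~~C -> (C | ~B)) & ~(~C | ((~C | ~A) & B))): α-rule — add (~~C -> (C | ~B)), ~(~C | ((~C | ~A) & B)).
~(~C | ((~C | ~A) & B)): α-rule — add ~~C, ~((~C | ~A) & B).
(~~C -> (C | ~B)): β-rule — branch into ~~~C  //  (C | ~B).
  branch 1 (add ~~~C):
    ~~~C: drop double negation, giving ~C.
    × closes — contains both C and ~C.
  branch 2 (add (C | ~B)):
    ~((~C | ~A) & B): β-rule — branch into ~(~C | ~A)  //  ~B.
      branch 2.1 (add ~(~C | ~A)):
        ~(~C | ~A): α-rule — add ~~C, ~~A.
        (C | ~B): β-rule — branch into C  //  ~B.
          branch 2.1.1 (add C):
            ○ open, literals {A=true, C=true}.
          branch 2.1.2 (add ~B):
            ○ open, literals {A=true, B=false, C=true}.
      branch 2.2 (add ~B):
        (C | ~B): β-rule — branch into C  //  ~B.
          branch 2.2.1 (add C):
            ○ open, literals {B=false, C=true}.
          branch 2.2.2 (add ~B):
            ○ open, literals {B=false, C=true}.
1 branch closed, 4 open.
Each open branch fixes some atoms; the unmentioned ones are free. Counting distinct full assignments: branch {A=true, C=true} (B, D) contributes 4 new; branch {A=true, B=false, C=true} (D) contributes 0 new; branch {B=false, C=true} (A, D) contributes 2 new; branch {B=false, C=true} (A, D) contributes 0 new. Total: 6.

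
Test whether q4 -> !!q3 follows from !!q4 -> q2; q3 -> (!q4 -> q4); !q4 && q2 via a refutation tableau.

Initial set: {T (!!q4 -> q2); T (q3 -> (!q4 -> q4)); T (!q4 && q2); F (q4 -> !!q3)}.
T (!q4 && q2): α-rule — add T !q4, T q2.
F (q4 -> !!q3): α-rule — add T q4, F !!q3.
× closes — contains both q4 and !q4.
All 1 branch closes.
Every branch closed, so the premises entail the conclusion.

Yes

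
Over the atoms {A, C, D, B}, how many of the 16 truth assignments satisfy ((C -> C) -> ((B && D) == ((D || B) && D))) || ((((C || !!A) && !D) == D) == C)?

Initial set: {T (((C -> C) -> ((B && D) == ((D || B) && D))) || ((((C || !!A) && !D) == D) == C))}.
T (((C -> C) -> ((B && D) == ((D || B) && D))) || ((((C || !!A) && !D) == D) == C)): β-rule — branch into T ((C -> C) -> ((B && D) == ((D || B) && D)))  //  T ((((C || !!A) && !D) == D) == C).
  branch 1 (add T ((C -> C) -> ((B && D) == ((D || B) && D)))):
    T ((C -> C) -> ((B && D) == ((D || B) && D))): β-rule — branch into F (C -> C)  //  T ((B && D) == ((D || B) && D)).
      branch 1.1 (add F (C -> C)):
        F (C -> C): α-rule — add T C, F C.
        × closes — contains both C and !C.
      branch 1.2 (add T ((B && D) == ((D || B) && D))):
        T ((B && D) == ((D || B) && D)): β-rule — branch into T (B && D), T ((D || B) && D)  //  F (B && D), F ((D || B) && D).
          branch 1.2.1 (add T (B && D), T ((D || B) && D)):
            T (B && D): α-rule — add T B, T D.
            T ((D || B) && D): α-rule — add T (D || B), T D.
            T (D || B): β-rule — branch into T D  //  T B.
              branch 1.2.1.1 (add T D):
                ○ open, literals {B=1, D=1}.
              branch 1.2.1.2 (add T B):
                ○ open, literals {B=1, D=1}.
          branch 1.2.2 (add F (B && D), F ((D || B) && D)):
            F (B && D): β-rule — branch into F B  //  F D.
              branch 1.2.2.1 (add F B):
                F ((D || B) && D): β-rule — branch into F (D || B)  //  F D.
                  branch 1.2.2.1.1 (add F (D || B)):
                    F (D || B): α-rule — add F D, F B.
                    ○ open, literals {B=0, D=0}.
                  branch 1.2.2.1.2 (add F D):
                    ○ open, literals {B=0, D=0}.
              branch 1.2.2.2 (add F D):
                F ((D || B) && D): β-rule — branch into F (D || B)  //  F D.
                  branch 1.2.2.2.1 (add F (D || B)):
                    F (D || B): α-rule — add F D, F B.
                    ○ open, literals {B=0, D=0}.
                  branch 1.2.2.2.2 (add F D):
                    ○ open, literals {D=0}.
  branch 2 (add T ((((C || !!A) && !D) == D) == C)):
    T ((((C || !!A) && !D) == D) == C): β-rule — branch into T (((C || !!A) && !D) == D), T C  //  F (((C || !!A) && !D) == D), F C.
      branch 2.1 (add T (((C || !!A) && !D) == D), T C):
        T (((C || !!A) && !D) == D): β-rule — branch into T ((C || !!A) && !D), T D  //  F ((C || !!A) && !D), F D.
          branch 2.1.1 (add T ((C || !!A) && !D), T D):
            T ((C || !!A) && !D): α-rule — add T (C || !!A), T !D.
            × closes — contains both D and !D.
          branch 2.1.2 (add F ((C || !!A) && !D), F D):
            F ((C || !!A) && !D): β-rule — branch into F (C || !!A)  //  F !D.
              branch 2.1.2.1 (add F (C || !!A)):
                F (C || !!A): α-rule — add F C, F !!A.
                × closes — contains both C and !C.
              branch 2.1.2.2 (add F !D):
                × closes — contains both D and !D.
      branch 2.2 (add F (((C || !!A) && !D) == D), F C):
        F (((C || !!A) && !D) == D): β-rule — branch into T ((C || !!A) && !D), F D  //  F ((C || !!A) && !D), T D.
          branch 2.2.1 (add T ((C || !!A) && !D), F D):
            T ((C || !!A) && !D): α-rule — add T (C || !!A), T !D.
            T (C || !!A): β-rule — branch into T C  //  T !!A.
              branch 2.2.1.1 (add T C):
                × closes — contains both C and !C.
              branch 2.2.1.2 (add T !!A):
                T !!A: drop double negation, giving T A.
                ○ open, literals {A=1, C=0, D=0}.
          branch 2.2.2 (add F ((C || !!A) && !D), T D):
            F ((C || !!A) && !D): β-rule — branch into F (C || !!A)  //  F !D.
              branch 2.2.2.1 (add F (C || !!A)):
                F (C || !!A): α-rule — add F C, F !!A.
                F !!A: drop double negation, giving F A.
                ○ open, literals {A=0, C=0, D=1}.
              branch 2.2.2.2 (add F !D):
                ○ open, literals {C=0, D=1}.
5 branches closed, 9 open.
Each open branch fixes some atoms; the unmentioned ones are free. Counting distinct full assignments: branch {B=1, D=1} (A, C) contributes 4 new; branch {B=1, D=1} (A, C) contributes 0 new; branch {B=0, D=0} (A, C) contributes 4 new; branch {B=0, D=0} (A, C) contributes 0 new; branch {B=0, D=0} (A, C) contributes 0 new; branch {D=0} (A, C, B) contributes 4 new; branch {A=1, C=0, D=0} (B) contributes 0 new; branch {A=0, C=0, D=1} (B) contributes 1 new; branch {C=0, D=1} (A, B) contributes 1 new. Total: 14.

14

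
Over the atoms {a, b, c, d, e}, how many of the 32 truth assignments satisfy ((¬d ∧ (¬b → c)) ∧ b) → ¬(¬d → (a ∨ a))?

28

Initial set: {T (((¬d ∧ (¬b → c)) ∧ b) → ¬(¬d → (a ∨ a)))}.
T (((¬d ∧ (¬b → c)) ∧ b) → ¬(¬d → (a ∨ a))): β-rule — branch into F ((¬d ∧ (¬b → c)) ∧ b)  //  T ¬(¬d → (a ∨ a)).
  branch 1 (add F ((¬d ∧ (¬b → c)) ∧ b)):
    F ((¬d ∧ (¬b → c)) ∧ b): β-rule — branch into F (¬d ∧ (¬b → c))  //  F b.
      branch 1.1 (add F (¬d ∧ (¬b → c))):
        F (¬d ∧ (¬b → c)): β-rule — branch into F ¬d  //  F (¬b → c).
          branch 1.1.1 (add F ¬d):
            ○ open, literals {d=1}.
          branch 1.1.2 (add F (¬b → c)):
            F (¬b → c): α-rule — add T ¬b, F c.
            ○ open, literals {b=0, c=0}.
      branch 1.2 (add F b):
        ○ open, literals {b=0}.
  branch 2 (add T ¬(¬d → (a ∨ a))):
    T ¬(¬d → (a ∨ a)): α-rule — add T ¬d, F (a ∨ a).
    F (a ∨ a): α-rule — add F a, F a.
    ○ open, literals {a=0, d=0}.
0 branches closed, 4 open.
Each open branch fixes some atoms; the unmentioned ones are free. Counting distinct full assignments: branch {d=1} (a, b, c, e) contributes 16 new; branch {b=0, c=0} (a, d, e) contributes 4 new; branch {b=0} (a, c, d, e) contributes 4 new; branch {a=0, d=0} (b, c, e) contributes 4 new. Total: 28.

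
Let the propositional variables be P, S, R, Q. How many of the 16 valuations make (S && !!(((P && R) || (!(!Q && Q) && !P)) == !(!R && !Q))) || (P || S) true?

12

Initial set: {((S && !!(((P && R) || (!(!Q && Q) && !P)) == !(!R && !Q))) || (P || S))}.
((S && !!(((P && R) || (!(!Q && Q) && !P)) == !(!R && !Q))) || (P || S)): β-rule — branch into (S && !!(((P && R) || (!(!Q && Q) && !P)) == !(!R && !Q)))  //  (P || S).
  branch 1 (add (S && !!(((P && R) || (!(!Q && Q) && !P)) == !(!R && !Q)))):
    (S && !!(((P && R) || (!(!Q && Q) && !P)) == !(!R && !Q))): α-rule — add S, !!(((P && R) || (!(!Q && Q) && !P)) == !(!R && !Q)).
    !!(((P && R) || (!(!Q && Q) && !P)) == !(!R && !Q)): drop double negation, giving (((P && R) || (!(!Q && Q) && !P)) == !(!R && !Q)).
    (((P && R) || (!(!Q && Q) && !P)) == !(!R && !Q)): β-rule — branch into ((P && R) || (!(!Q && Q) && !P)), !(!R && !Q)  //  !((P && R) || (!(!Q && Q) && !P)), !!(!R && !Q).
      branch 1.1 (add ((P && R) || (!(!Q && Q) && !P)), !(!R && !Q)):
        ((P && R) || (!(!Q && Q) && !P)): β-rule — branch into (P && R)  //  (!(!Q && Q) && !P).
          branch 1.1.1 (add (P && R)):
            (P && R): α-rule — add P, R.
            !(!R && !Q): β-rule — branch into !!R  //  !!Q.
              branch 1.1.1.1 (add !!R):
                ○ open, literals {P=1, R=1, S=1}.
              branch 1.1.1.2 (add !!Q):
                ○ open, literals {P=1, Q=1, R=1, S=1}.
          branch 1.1.2 (add (!(!Q && Q) && !P)):
            (!(!Q && Q) && !P): α-rule — add !(!Q && Q), !P.
            !(!R && !Q): β-rule — branch into !!R  //  !!Q.
              branch 1.1.2.1 (add !!R):
                !(!Q && Q): β-rule — branch into !!Q  //  !Q.
                  branch 1.1.2.1.1 (add !!Q):
                    ○ open, literals {P=0, Q=1, R=1, S=1}.
                  branch 1.1.2.1.2 (add !Q):
                    ○ open, literals {P=0, Q=0, R=1, S=1}.
              branch 1.1.2.2 (add !!Q):
                !(!Q && Q): β-rule — branch into !!Q  //  !Q.
                  branch 1.1.2.2.1 (add !!Q):
                    ○ open, literals {P=0, Q=1, S=1}.
                  branch 1.1.2.2.2 (add !Q):
                    × closes — contains both Q and !Q.
      branch 1.2 (add !((P && R) || (!(!Q && Q) && !P)), !!(!R && !Q)):
        !((P && R) || (!(!Q && Q) && !P)): α-rule — add !(P && R), !(!(!Q && Q) && !P).
        !!(!R && !Q): α-rule — add !R, !Q.
        !(P && R): β-rule — branch into !P  //  !R.
          branch 1.2.1 (add !P):
            !(!(!Q && Q) && !P): β-rule — branch into !!(!Q && Q)  //  !!P.
              branch 1.2.1.1 (add !!(!Q && Q)):
                !!(!Q && Q): α-rule — add !Q, Q.
                × closes — contains both Q and !Q.
              branch 1.2.1.2 (add !!P):
                × closes — contains both P and !P.
          branch 1.2.2 (add !R):
            !(!(!Q && Q) && !P): β-rule — branch into !!(!Q && Q)  //  !!P.
              branch 1.2.2.1 (add !!(!Q && Q)):
                !!(!Q && Q): α-rule — add !Q, Q.
                × closes — contains both Q and !Q.
              branch 1.2.2.2 (add !!P):
                ○ open, literals {P=1, Q=0, R=0, S=1}.
  branch 2 (add (P || S)):
    (P || S): β-rule — branch into P  //  S.
      branch 2.1 (add P):
        ○ open, literals {P=1}.
      branch 2.2 (add S):
        ○ open, literals {S=1}.
4 branches closed, 8 open.
Each open branch fixes some atoms; the unmentioned ones are free. Counting distinct full assignments: branch {P=1, R=1, S=1} (Q) contributes 2 new; branch {P=1, Q=1, R=1, S=1} (none free) contributes 0 new; branch {P=0, Q=1, R=1, S=1} (none free) contributes 1 new; branch {P=0, Q=0, R=1, S=1} (none free) contributes 1 new; branch {P=0, Q=1, S=1} (R) contributes 1 new; branch {P=1, Q=0, R=0, S=1} (none free) contributes 1 new; branch {P=1} (S, R, Q) contributes 5 new; branch {S=1} (P, R, Q) contributes 1 new. Total: 12.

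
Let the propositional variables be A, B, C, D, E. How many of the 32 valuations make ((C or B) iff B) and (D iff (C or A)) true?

Initial set: {(((C or B) iff B) and (D iff (C or A)))}.
(((C or B) iff B) and (D iff (C or A))): α-rule — add ((C or B) iff B), (D iff (C or A)).
((C or B) iff B): β-rule — branch into (C or B), B  //  not (C or B), not B.
  branch 1 (add (C or B), B):
    (D iff (C or A)): β-rule — branch into D, (C or A)  //  not D, not (C or A).
      branch 1.1 (add D, (C or A)):
        (C or B): β-rule — branch into C  //  B.
          branch 1.1.1 (add C):
            (C or A): β-rule — branch into C  //  A.
              branch 1.1.1.1 (add C):
                ○ open, literals {B=true, C=true, D=true}.
              branch 1.1.1.2 (add A):
                ○ open, literals {A=true, B=true, C=true, D=true}.
          branch 1.1.2 (add B):
            (C or A): β-rule — branch into C  //  A.
              branch 1.1.2.1 (add C):
                ○ open, literals {B=true, C=true, D=true}.
              branch 1.1.2.2 (add A):
                ○ open, literals {A=true, B=true, D=true}.
      branch 1.2 (add not D, not (C or A)):
        not (C or A): α-rule — add not C, not A.
        (C or B): β-rule — branch into C  //  B.
          branch 1.2.1 (add C):
            × closes — contains both C and not C.
          branch 1.2.2 (add B):
            ○ open, literals {A=false, B=true, C=false, D=false}.
  branch 2 (add not (C or B), not B):
    not (C or B): α-rule — add not C, not B.
    (D iff (C or A)): β-rule — branch into D, (C or A)  //  not D, not (C or A).
      branch 2.1 (add D, (C or A)):
        (C or A): β-rule — branch into C  //  A.
          branch 2.1.1 (add C):
            × closes — contains both C and not C.
          branch 2.1.2 (add A):
            ○ open, literals {A=true, B=false, C=false, D=true}.
      branch 2.2 (add not D, not (C or A)):
        not (C or A): α-rule — add not C, not A.
        ○ open, literals {A=false, B=false, C=false, D=false}.
2 branches closed, 7 open.
Each open branch fixes some atoms; the unmentioned ones are free. Counting distinct full assignments: branch {B=true, C=true, D=true} (A, E) contributes 4 new; branch {A=true, B=true, C=true, D=true} (E) contributes 0 new; branch {B=true, C=true, D=true} (A, E) contributes 0 new; branch {A=true, B=true, D=true} (C, E) contributes 2 new; branch {A=false, B=true, C=false, D=false} (E) contributes 2 new; branch {A=true, B=false, C=false, D=true} (E) contributes 2 new; branch {A=false, B=false, C=false, D=false} (E) contributes 2 new. Total: 12.

12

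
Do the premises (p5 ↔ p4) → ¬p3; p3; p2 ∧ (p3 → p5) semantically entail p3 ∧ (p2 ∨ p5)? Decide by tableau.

Yes

Initial set: {((p5 ↔ p4) → ¬p3); p3; (p2 ∧ (p3 → p5)); ¬(p3 ∧ (p2 ∨ p5))}.
(p2 ∧ (p3 → p5)): α-rule — add p2, (p3 → p5).
((p5 ↔ p4) → ¬p3): β-rule — branch into ¬(p5 ↔ p4)  //  ¬p3.
  branch 1 (add ¬(p5 ↔ p4)):
    ¬(p3 ∧ (p2 ∨ p5)): β-rule — branch into ¬p3  //  ¬(p2 ∨ p5).
      branch 1.1 (add ¬p3):
        × closes — contains both p3 and ¬p3.
      branch 1.2 (add ¬(p2 ∨ p5)):
        ¬(p2 ∨ p5): α-rule — add ¬p2, ¬p5.
        × closes — contains both p2 and ¬p2.
  branch 2 (add ¬p3):
    × closes — contains both p3 and ¬p3.
All 3 branches close.
Every branch closed, so the premises entail the conclusion.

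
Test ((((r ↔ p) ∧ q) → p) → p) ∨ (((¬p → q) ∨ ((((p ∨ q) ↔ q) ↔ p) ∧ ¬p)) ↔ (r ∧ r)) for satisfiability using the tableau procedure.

Satisfiable

Initial set: {(((((r ↔ p) ∧ q) → p) → p) ∨ (((¬p → q) ∨ ((((p ∨ q) ↔ q) ↔ p) ∧ ¬p)) ↔ (r ∧ r)))}.
(((((r ↔ p) ∧ q) → p) → p) ∨ (((¬p → q) ∨ ((((p ∨ q) ↔ q) ↔ p) ∧ ¬p)) ↔ (r ∧ r))): β-rule — branch into ((((r ↔ p) ∧ q) → p) → p)  //  (((¬p → q) ∨ ((((p ∨ q) ↔ q) ↔ p) ∧ ¬p)) ↔ (r ∧ r)).
  branch 1 (add ((((r ↔ p) ∧ q) → p) → p)):
    ((((r ↔ p) ∧ q) → p) → p): β-rule — branch into ¬(((r ↔ p) ∧ q) → p)  //  p.
      branch 1.1 (add ¬(((r ↔ p) ∧ q) → p)):
        ¬(((r ↔ p) ∧ q) → p): α-rule — add ((r ↔ p) ∧ q), ¬p.
        ((r ↔ p) ∧ q): α-rule — add (r ↔ p), q.
        (r ↔ p): β-rule — branch into r, p  //  ¬r, ¬p.
          branch 1.1.1 (add r, p):
            × closes — contains both p and ¬p.
          branch 1.1.2 (add ¬r, ¬p):
            ○ open, literals {p=F, q=T, r=F}.
      branch 1.2 (add p):
        ○ open, literals {p=T}.
  branch 2 (add (((¬p → q) ∨ ((((p ∨ q) ↔ q) ↔ p) ∧ ¬p)) ↔ (r ∧ r))):
    (((¬p → q) ∨ ((((p ∨ q) ↔ q) ↔ p) ∧ ¬p)) ↔ (r ∧ r)): β-rule — branch into ((¬p → q) ∨ ((((p ∨ q) ↔ q) ↔ p) ∧ ¬p)), (r ∧ r)  //  ¬((¬p → q) ∨ ((((p ∨ q) ↔ q) ↔ p) ∧ ¬p)), ¬(r ∧ r).
      branch 2.1 (add ((¬p → q) ∨ ((((p ∨ q) ↔ q) ↔ p) ∧ ¬p)), (r ∧ r)):
        (r ∧ r): α-rule — add r, r.
        ((¬p → q) ∨ ((((p ∨ q) ↔ q) ↔ p) ∧ ¬p)): β-rule — branch into (¬p → q)  //  ((((p ∨ q) ↔ q) ↔ p) ∧ ¬p).
          branch 2.1.1 (add (¬p → q)):
            (¬p → q): β-rule — branch into ¬¬p  //  q.
              branch 2.1.1.1 (add ¬¬p):
                ○ open, literals {p=T, r=T}.
              branch 2.1.1.2 (add q):
                ○ open, literals {q=T, r=T}.
          branch 2.1.2 (add ((((p ∨ q) ↔ q) ↔ p) ∧ ¬p)):
            ((((p ∨ q) ↔ q) ↔ p) ∧ ¬p): α-rule — add (((p ∨ q) ↔ q) ↔ p), ¬p.
            (((p ∨ q) ↔ q) ↔ p): β-rule — branch into ((p ∨ q) ↔ q), p  //  ¬((p ∨ q) ↔ q), ¬p.
              branch 2.1.2.1 (add ((p ∨ q) ↔ q), p):
                × closes — contains both p and ¬p.
              branch 2.1.2.2 (add ¬((p ∨ q) ↔ q), ¬p):
                ¬((p ∨ q) ↔ q): β-rule — branch into (p ∨ q), ¬q  //  ¬(p ∨ q), q.
                  branch 2.1.2.2.1 (add (p ∨ q), ¬q):
                    (p ∨ q): β-rule — branch into p  //  q.
                      branch 2.1.2.2.1.1 (add p):
                        × closes — contains both p and ¬p.
                      branch 2.1.2.2.1.2 (add q):
                        × closes — contains both q and ¬q.
                  branch 2.1.2.2.2 (add ¬(p ∨ q), q):
                    ¬(p ∨ q): α-rule — add ¬p, ¬q.
                    × closes — contains both q and ¬q.
      branch 2.2 (add ¬((¬p → q) ∨ ((((p ∨ q) ↔ q) ↔ p) ∧ ¬p)), ¬(r ∧ r)):
        ¬((¬p → q) ∨ ((((p ∨ q) ↔ q) ↔ p) ∧ ¬p)): α-rule — add ¬(¬p → q), ¬((((p ∨ q) ↔ q) ↔ p) ∧ ¬p).
        ¬(¬p → q): α-rule — add ¬p, ¬q.
        ¬(r ∧ r): β-rule — branch into ¬r  //  ¬r.
          branch 2.2.1 (add ¬r):
            ¬((((p ∨ q) ↔ q) ↔ p) ∧ ¬p): β-rule — branch into ¬(((p ∨ q) ↔ q) ↔ p)  //  ¬¬p.
              branch 2.2.1.1 (add ¬(((p ∨ q) ↔ q) ↔ p)):
                ¬(((p ∨ q) ↔ q) ↔ p): β-rule — branch into ((p ∨ q) ↔ q), ¬p  //  ¬((p ∨ q) ↔ q), p.
                  branch 2.2.1.1.1 (add ((p ∨ q) ↔ q), ¬p):
                    ((p ∨ q) ↔ q): β-rule — branch into (p ∨ q), q  //  ¬(p ∨ q), ¬q.
                      branch 2.2.1.1.1.1 (add (p ∨ q), q):
                        × closes — contains both q and ¬q.
                      branch 2.2.1.1.1.2 (add ¬(p ∨ q), ¬q):
                        ¬(p ∨ q): α-rule — add ¬p, ¬q.
                        ○ open, literals {p=F, q=F, r=F}.
                  branch 2.2.1.1.2 (add ¬((p ∨ q) ↔ q), p):
                    × closes — contains both p and ¬p.
              branch 2.2.1.2 (add ¬¬p):
                × closes — contains both p and ¬p.
          branch 2.2.2 (add ¬r):
            ¬((((p ∨ q) ↔ q) ↔ p) ∧ ¬p): β-rule — branch into ¬(((p ∨ q) ↔ q) ↔ p)  //  ¬¬p.
              branch 2.2.2.1 (add ¬(((p ∨ q) ↔ q) ↔ p)):
                ¬(((p ∨ q) ↔ q) ↔ p): β-rule — branch into ((p ∨ q) ↔ q), ¬p  //  ¬((p ∨ q) ↔ q), p.
                  branch 2.2.2.1.1 (add ((p ∨ q) ↔ q), ¬p):
                    ((p ∨ q) ↔ q): β-rule — branch into (p ∨ q), q  //  ¬(p ∨ q), ¬q.
                      branch 2.2.2.1.1.1 (add (p ∨ q), q):
                        × closes — contains both q and ¬q.
                      branch 2.2.2.1.1.2 (add ¬(p ∨ q), ¬q):
                        ¬(p ∨ q): α-rule — add ¬p, ¬q.
                        ○ open, literals {p=F, q=F, r=F}.
                  branch 2.2.2.1.2 (add ¬((p ∨ q) ↔ q), p):
                    × closes — contains both p and ¬p.
              branch 2.2.2.2 (add ¬¬p):
                × closes — contains both p and ¬p.
11 branches closed, 6 open.
An open branch gives a satisfying assignment: p=F, q=T, r=F.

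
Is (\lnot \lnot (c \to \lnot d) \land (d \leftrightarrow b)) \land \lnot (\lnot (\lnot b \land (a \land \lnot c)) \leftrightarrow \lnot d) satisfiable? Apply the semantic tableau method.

Initial set: {T ((\lnot \lnot (c \to \lnot d) \land (d \leftrightarrow b)) \land \lnot (\lnot (\lnot b \land (a \land \lnot c)) \leftrightarrow \lnot d))}.
T ((\lnot \lnot (c \to \lnot d) \land (d \leftrightarrow b)) \land \lnot (\lnot (\lnot b \land (a \land \lnot c)) \leftrightarrow \lnot d)): α-rule — add T (\lnot \lnot (c \to \lnot d) \land (d \leftrightarrow b)), T \lnot (\lnot (\lnot b \land (a \land \lnot c)) \leftrightarrow \lnot d).
T (\lnot \lnot (c \to \lnot d) \land (d \leftrightarrow b)): α-rule — add T \lnot \lnot (c \to \lnot d), T (d \leftrightarrow b).
T \lnot \lnot (c \to \lnot d): drop double negation, giving T (c \to \lnot d).
T \lnot (\lnot (\lnot b \land (a \land \lnot c)) \leftrightarrow \lnot d): β-rule — branch into T \lnot (\lnot b \land (a \land \lnot c)), F \lnot d  //  F \lnot (\lnot b \land (a \land \lnot c)), T \lnot d.
  branch 1 (add T \lnot (\lnot b \land (a \land \lnot c)), F \lnot d):
    T (d \leftrightarrow b): β-rule — branch into T d, T b  //  F d, F b.
      branch 1.1 (add T d, T b):
        T (c \to \lnot d): β-rule — branch into F c  //  T \lnot d.
          branch 1.1.1 (add F c):
            T \lnot (\lnot b \land (a \land \lnot c)): β-rule — branch into F \lnot b  //  F (a \land \lnot c).
              branch 1.1.1.1 (add F \lnot b):
                ○ open, literals {b=1, c=0, d=1}.
              branch 1.1.1.2 (add F (a \land \lnot c)):
                F (a \land \lnot c): β-rule — branch into F a  //  F \lnot c.
                  branch 1.1.1.2.1 (add F a):
                    ○ open, literals {a=0, b=1, c=0, d=1}.
                  branch 1.1.1.2.2 (add F \lnot c):
                    × closes — contains both c and \lnot c.
          branch 1.1.2 (add T \lnot d):
            × closes — contains both d and \lnot d.
      branch 1.2 (add F d, F b):
        × closes — contains both d and \lnot d.
  branch 2 (add F \lnot (\lnot b \land (a \land \lnot c)), T \lnot d):
    F \lnot (\lnot b \land (a \land \lnot c)): α-rule — add T \lnot b, T (a \land \lnot c).
    T (a \land \lnot c): α-rule — add T a, T \lnot c.
    T (d \leftrightarrow b): β-rule — branch into T d, T b  //  F d, F b.
      branch 2.1 (add T d, T b):
        × closes — contains both d and \lnot d.
      branch 2.2 (add F d, F b):
        T (c \to \lnot d): β-rule — branch into F c  //  T \lnot d.
          branch 2.2.1 (add F c):
            ○ open, literals {a=1, b=0, c=0, d=0}.
          branch 2.2.2 (add T \lnot d):
            ○ open, literals {a=1, b=0, c=0, d=0}.
4 branches closed, 4 open.
An open branch gives a satisfying assignment: b=1, c=0, d=1.

Satisfiable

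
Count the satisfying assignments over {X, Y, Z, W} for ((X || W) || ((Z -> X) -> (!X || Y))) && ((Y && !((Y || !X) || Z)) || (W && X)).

Initial set: {T (((X || W) || ((Z -> X) -> (!X || Y))) && ((Y && !((Y || !X) || Z)) || (W && X)))}.
T (((X || W) || ((Z -> X) -> (!X || Y))) && ((Y && !((Y || !X) || Z)) || (W && X))): α-rule — add T ((X || W) || ((Z -> X) -> (!X || Y))), T ((Y && !((Y || !X) || Z)) || (W && X)).
T ((X || W) || ((Z -> X) -> (!X || Y))): β-rule — branch into T (X || W)  //  T ((Z -> X) -> (!X || Y)).
  branch 1 (add T (X || W)):
    T ((Y && !((Y || !X) || Z)) || (W && X)): β-rule — branch into T (Y && !((Y || !X) || Z))  //  T (W && X).
      branch 1.1 (add T (Y && !((Y || !X) || Z))):
        T (Y && !((Y || !X) || Z)): α-rule — add T Y, T !((Y || !X) || Z).
        T !((Y || !X) || Z): α-rule — add F (Y || !X), F Z.
        F (Y || !X): α-rule — add F Y, F !X.
        × closes — contains both Y and !Y.
      branch 1.2 (add T (W && X)):
        T (W && X): α-rule — add T W, T X.
        T (X || W): β-rule — branch into T X  //  T W.
          branch 1.2.1 (add T X):
            ○ open, literals {W=T, X=T}.
          branch 1.2.2 (add T W):
            ○ open, literals {W=T, X=T}.
  branch 2 (add T ((Z -> X) -> (!X || Y))):
    T ((Y && !((Y || !X) || Z)) || (W && X)): β-rule — branch into T (Y && !((Y || !X) || Z))  //  T (W && X).
      branch 2.1 (add T (Y && !((Y || !X) || Z))):
        T (Y && !((Y || !X) || Z)): α-rule — add T Y, T !((Y || !X) || Z).
        T !((Y || !X) || Z): α-rule — add F (Y || !X), F Z.
        F (Y || !X): α-rule — add F Y, F !X.
        × closes — contains both Y and !Y.
      branch 2.2 (add T (W && X)):
        T (W && X): α-rule — add T W, T X.
        T ((Z -> X) -> (!X || Y)): β-rule — branch into F (Z -> X)  //  T (!X || Y).
          branch 2.2.1 (add F (Z -> X)):
            F (Z -> X): α-rule — add T Z, F X.
            × closes — contains both X and !X.
          branch 2.2.2 (add T (!X || Y)):
            T (!X || Y): β-rule — branch into T !X  //  T Y.
              branch 2.2.2.1 (add T !X):
                × closes — contains both X and !X.
              branch 2.2.2.2 (add T Y):
                ○ open, literals {W=T, X=T, Y=T}.
4 branches closed, 3 open.
Each open branch fixes some atoms; the unmentioned ones are free. Counting distinct full assignments: branch {W=T, X=T} (Y, Z) contributes 4 new; branch {W=T, X=T} (Y, Z) contributes 0 new; branch {W=T, X=T, Y=T} (Z) contributes 0 new. Total: 4.

4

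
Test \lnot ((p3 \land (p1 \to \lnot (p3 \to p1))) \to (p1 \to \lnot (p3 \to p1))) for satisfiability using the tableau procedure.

Initial set: {\lnot ((p3 \land (p1 \to \lnot (p3 \to p1))) \to (p1 \to \lnot (p3 \to p1)))}.
\lnot ((p3 \land (p1 \to \lnot (p3 \to p1))) \to (p1 \to \lnot (p3 \to p1))): α-rule — add (p3 \land (p1 \to \lnot (p3 \to p1))), \lnot (p1 \to \lnot (p3 \to p1)).
(p3 \land (p1 \to \lnot (p3 \to p1))): α-rule — add p3, (p1 \to \lnot (p3 \to p1)).
\lnot (p1 \to \lnot (p3 \to p1)): α-rule — add p1, \lnot \lnot (p3 \to p1).
(p1 \to \lnot (p3 \to p1)): β-rule — branch into \lnot p1  //  \lnot (p3 \to p1).
  branch 1 (add \lnot p1):
    × closes — contains both p1 and \lnot p1.
  branch 2 (add \lnot (p3 \to p1)):
    \lnot (p3 \to p1): α-rule — add p3, \lnot p1.
    × closes — contains both p1 and \lnot p1.
All 2 branches close.
Every branch closed; the formula is unsatisfiable.

Unsatisfiable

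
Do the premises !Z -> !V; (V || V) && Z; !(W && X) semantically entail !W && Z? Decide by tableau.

No

Initial set: {T (!Z -> !V); T ((V || V) && Z); T !(W && X); F (!W && Z)}.
T ((V || V) && Z): α-rule — add T (V || V), T Z.
T (!Z -> !V): β-rule — branch into F !Z  //  T !V.
  branch 1 (add F !Z):
    T !(W && X): β-rule — branch into F W  //  F X.
      branch 1.1 (add F W):
        F (!W && Z): β-rule — branch into F !W  //  F Z.
          branch 1.1.1 (add F !W):
            × closes — contains both W and !W.
          branch 1.1.2 (add F Z):
            × closes — contains both Z and !Z.
      branch 1.2 (add F X):
        F (!W && Z): β-rule — branch into F !W  //  F Z.
          branch 1.2.1 (add F !W):
            T (V || V): β-rule — branch into T V  //  T V.
              branch 1.2.1.1 (add T V):
                ○ open, literals {V=true, W=true, X=false, Z=true}.
              branch 1.2.1.2 (add T V):
                ○ open, literals {V=true, W=true, X=false, Z=true}.
          branch 1.2.2 (add F Z):
            × closes — contains both Z and !Z.
  branch 2 (add T !V):
    T !(W && X): β-rule — branch into F W  //  F X.
      branch 2.1 (add F W):
        F (!W && Z): β-rule — branch into F !W  //  F Z.
          branch 2.1.1 (add F !W):
            × closes — contains both W and !W.
          branch 2.1.2 (add F Z):
            × closes — contains both Z and !Z.
      branch 2.2 (add F X):
        F (!W && Z): β-rule — branch into F !W  //  F Z.
          branch 2.2.1 (add F !W):
            T (V || V): β-rule — branch into T V  //  T V.
              branch 2.2.1.1 (add T V):
                × closes — contains both V and !V.
              branch 2.2.1.2 (add T V):
                × closes — contains both V and !V.
          branch 2.2.2 (add F Z):
            × closes — contains both Z and !Z.
8 branches closed, 2 open.
An open branch gives a countermodel: V=true, W=true, X=false, Z=true (unmentioned atoms arbitrary); the premises hold there but the conclusion fails.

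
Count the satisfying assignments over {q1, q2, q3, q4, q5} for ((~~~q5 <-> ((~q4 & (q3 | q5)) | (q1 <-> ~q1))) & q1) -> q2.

29

Initial set: {(((~~~q5 <-> ((~q4 & (q3 | q5)) | (q1 <-> ~q1))) & q1) -> q2)}.
(((~~~q5 <-> ((~q4 & (q3 | q5)) | (q1 <-> ~q1))) & q1) -> q2): β-rule — branch into ~((~~~q5 <-> ((~q4 & (q3 | q5)) | (q1 <-> ~q1))) & q1)  //  q2.
  branch 1 (add ~((~~~q5 <-> ((~q4 & (q3 | q5)) | (q1 <-> ~q1))) & q1)):
    ~((~~~q5 <-> ((~q4 & (q3 | q5)) | (q1 <-> ~q1))) & q1): β-rule — branch into ~(~~~q5 <-> ((~q4 & (q3 | q5)) | (q1 <-> ~q1)))  //  ~q1.
      branch 1.1 (add ~(~~~q5 <-> ((~q4 & (q3 | q5)) | (q1 <-> ~q1)))):
        ~(~~~q5 <-> ((~q4 & (q3 | q5)) | (q1 <-> ~q1))): β-rule — branch into ~~~q5, ~((~q4 & (q3 | q5)) | (q1 <-> ~q1))  //  ~~~~q5, ((~q4 & (q3 | q5)) | (q1 <-> ~q1)).
          branch 1.1.1 (add ~~~q5, ~((~q4 & (q3 | q5)) | (q1 <-> ~q1))):
            ~~~q5: drop double negation, giving ~q5.
            ~((~q4 & (q3 | q5)) | (q1 <-> ~q1)): α-rule — add ~(~q4 & (q3 | q5)), ~(q1 <-> ~q1).
            ~(~q4 & (q3 | q5)): β-rule — branch into ~~q4  //  ~(q3 | q5).
              branch 1.1.1.1 (add ~~q4):
                ~(q1 <-> ~q1): β-rule — branch into q1, ~~q1  //  ~q1, ~q1.
                  branch 1.1.1.1.1 (add q1, ~~q1):
                    ○ open, literals {q1=T, q4=T, q5=F}.
                  branch 1.1.1.1.2 (add ~q1, ~q1):
                    ○ open, literals {q1=F, q4=T, q5=F}.
              branch 1.1.1.2 (add ~(q3 | q5)):
                ~(q3 | q5): α-rule — add ~q3, ~q5.
                ~(q1 <-> ~q1): β-rule — branch into q1, ~~q1  //  ~q1, ~q1.
                  branch 1.1.1.2.1 (add q1, ~~q1):
                    ○ open, literals {q1=T, q3=F, q5=F}.
                  branch 1.1.1.2.2 (add ~q1, ~q1):
                    ○ open, literals {q1=F, q3=F, q5=F}.
          branch 1.1.2 (add ~~~~q5, ((~q4 & (q3 | q5)) | (q1 <-> ~q1))):
            ~~~~q5: drop double negation, giving ~~q5.
            ((~q4 & (q3 | q5)) | (q1 <-> ~q1)): β-rule — branch into (~q4 & (q3 | q5))  //  (q1 <-> ~q1).
              branch 1.1.2.1 (add (~q4 & (q3 | q5))):
                (~q4 & (q3 | q5)): α-rule — add ~q4, (q3 | q5).
                (q3 | q5): β-rule — branch into q3  //  q5.
                  branch 1.1.2.1.1 (add q3):
                    ○ open, literals {q3=T, q4=F, q5=T}.
                  branch 1.1.2.1.2 (add q5):
                    ○ open, literals {q4=F, q5=T}.
              branch 1.1.2.2 (add (q1 <-> ~q1)):
                (q1 <-> ~q1): β-rule — branch into q1, ~q1  //  ~q1, ~~q1.
                  branch 1.1.2.2.1 (add q1, ~q1):
                    × closes — contains both q1 and ~q1.
                  branch 1.1.2.2.2 (add ~q1, ~~q1):
                    × closes — contains both q1 and ~q1.
      branch 1.2 (add ~q1):
        ○ open, literals {q1=F}.
  branch 2 (add q2):
    ○ open, literals {q2=T}.
2 branches closed, 8 open.
Each open branch fixes some atoms; the unmentioned ones are free. Counting distinct full assignments: branch {q1=T, q4=T, q5=F} (q2, q3) contributes 4 new; branch {q1=F, q4=T, q5=F} (q2, q3) contributes 4 new; branch {q1=T, q3=F, q5=F} (q2, q4) contributes 2 new; branch {q1=F, q3=F, q5=F} (q2, q4) contributes 2 new; branch {q3=T, q4=F, q5=T} (q1, q2) contributes 4 new; branch {q4=F, q5=T} (q1, q2, q3) contributes 4 new; branch {q1=F} (q2, q3, q4, q5) contributes 6 new; branch {q2=T} (q1, q3, q4, q5) contributes 3 new. Total: 29.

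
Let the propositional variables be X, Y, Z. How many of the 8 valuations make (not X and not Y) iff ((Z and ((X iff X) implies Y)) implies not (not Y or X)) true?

Initial set: {((not X and not Y) iff ((Z and ((X iff X) implies Y)) implies not (not Y or X)))}.
((not X and not Y) iff ((Z and ((X iff X) implies Y)) implies not (not Y or X))): β-rule — branch into (not X and not Y), ((Z and ((X iff X) implies Y)) implies not (not Y or X))  //  not (not X and not Y), not ((Z and ((X iff X) implies Y)) implies not (not Y or X)).
  branch 1 (add (not X and not Y), ((Z and ((X iff X) implies Y)) implies not (not Y or X))):
    (not X and not Y): α-rule — add not X, not Y.
    ((Z and ((X iff X) implies Y)) implies not (not Y or X)): β-rule — branch into not (Z and ((X iff X) implies Y))  //  not (not Y or X).
      branch 1.1 (add not (Z and ((X iff X) implies Y))):
        not (Z and ((X iff X) implies Y)): β-rule — branch into not Z  //  not ((X iff X) implies Y).
          branch 1.1.1 (add not Z):
            ○ open, literals {X=F, Y=F, Z=F}.
          branch 1.1.2 (add not ((X iff X) implies Y)):
            not ((X iff X) implies Y): α-rule — add (X iff X), not Y.
            (X iff X): β-rule — branch into X, X  //  not X, not X.
              branch 1.1.2.1 (add X, X):
                × closes — contains both X and not X.
              branch 1.1.2.2 (add not X, not X):
                ○ open, literals {X=F, Y=F}.
      branch 1.2 (add not (not Y or X)):
        not (not Y or X): α-rule — add not not Y, not X.
        × closes — contains both Y and not Y.
  branch 2 (add not (not X and not Y), not ((Z and ((X iff X) implies Y)) implies not (not Y or X))):
    not ((Z and ((X iff X) implies Y)) implies not (not Y or X)): α-rule — add (Z and ((X iff X) implies Y)), not not (not Y or X).
    (Z and ((X iff X) implies Y)): α-rule — add Z, ((X iff X) implies Y).
    not (not X and not Y): β-rule — branch into not not X  //  not not Y.
      branch 2.1 (add not not X):
        not not (not Y or X): β-rule — branch into not Y  //  X.
          branch 2.1.1 (add not Y):
            ((X iff X) implies Y): β-rule — branch into not (X iff X)  //  Y.
              branch 2.1.1.1 (add not (X iff X)):
                not (X iff X): β-rule — branch into X, not X  //  not X, X.
                  branch 2.1.1.1.1 (add X, not X):
                    × closes — contains both X and not X.
                  branch 2.1.1.1.2 (add not X, X):
                    × closes — contains both X and not X.
              branch 2.1.1.2 (add Y):
                × closes — contains both Y and not Y.
          branch 2.1.2 (add X):
            ((X iff X) implies Y): β-rule — branch into not (X iff X)  //  Y.
              branch 2.1.2.1 (add not (X iff X)):
                not (X iff X): β-rule — branch into X, not X  //  not X, X.
                  branch 2.1.2.1.1 (add X, not X):
                    × closes — contains both X and not X.
                  branch 2.1.2.1.2 (add not X, X):
                    × closes — contains both X and not X.
              branch 2.1.2.2 (add Y):
                ○ open, literals {X=T, Y=T, Z=T}.
      branch 2.2 (add not not Y):
        not not (not Y or X): β-rule — branch into not Y  //  X.
          branch 2.2.1 (add not Y):
            × closes — contains both Y and not Y.
          branch 2.2.2 (add X):
            ((X iff X) implies Y): β-rule — branch into not (X iff X)  //  Y.
              branch 2.2.2.1 (add not (X iff X)):
                not (X iff X): β-rule — branch into X, not X  //  not X, X.
                  branch 2.2.2.1.1 (add X, not X):
                    × closes — contains both X and not X.
                  branch 2.2.2.1.2 (add not X, X):
                    × closes — contains both X and not X.
              branch 2.2.2.2 (add Y):
                ○ open, literals {X=T, Y=T, Z=T}.
10 branches closed, 4 open.
Each open branch fixes some atoms; the unmentioned ones are free. Counting distinct full assignments: branch {X=F, Y=F, Z=F} (none free) contributes 1 new; branch {X=F, Y=F} (Z) contributes 1 new; branch {X=T, Y=T, Z=T} (none free) contributes 1 new; branch {X=T, Y=T, Z=T} (none free) contributes 0 new. Total: 3.

3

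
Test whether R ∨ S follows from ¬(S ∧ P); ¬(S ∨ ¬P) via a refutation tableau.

No

Initial set: {¬(S ∧ P); ¬(S ∨ ¬P); ¬(R ∨ S)}.
¬(S ∨ ¬P): α-rule — add ¬S, ¬¬P.
¬(R ∨ S): α-rule — add ¬R, ¬S.
¬(S ∧ P): β-rule — branch into ¬S  //  ¬P.
  branch 1 (add ¬S):
    ○ open, literals {P=true, R=false, S=false}.
  branch 2 (add ¬P):
    × closes — contains both P and ¬P.
1 branch closed, 1 open.
An open branch gives a countermodel: P=true, R=false, S=false (unmentioned atoms arbitrary); the premises hold there but the conclusion fails.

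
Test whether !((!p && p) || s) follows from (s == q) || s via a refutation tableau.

Initial set: {((s == q) || s); !!((!p && p) || s)}.
((s == q) || s): β-rule — branch into (s == q)  //  s.
  branch 1 (add (s == q)):
    !!((!p && p) || s): β-rule — branch into (!p && p)  //  s.
      branch 1.1 (add (!p && p)):
        (!p && p): α-rule — add !p, p.
        × closes — contains both p and !p.
      branch 1.2 (add s):
        (s == q): β-rule — branch into s, q  //  !s, !q.
          branch 1.2.1 (add s, q):
            ○ open, literals {q=T, s=T}.
          branch 1.2.2 (add !s, !q):
            × closes — contains both s and !s.
  branch 2 (add s):
    !!((!p && p) || s): β-rule — branch into (!p && p)  //  s.
      branch 2.1 (add (!p && p)):
        (!p && p): α-rule — add !p, p.
        × closes — contains both p and !p.
      branch 2.2 (add s):
        ○ open, literals {s=T}.
3 branches closed, 2 open.
An open branch gives a countermodel: q=T, s=T (unmentioned atoms arbitrary); the premises hold there but the conclusion fails.

No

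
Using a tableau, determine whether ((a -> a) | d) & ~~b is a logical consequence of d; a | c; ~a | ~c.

No

Initial set: {d; (a | c); (~a | ~c); ~(((a -> a) | d) & ~~b)}.
(a | c): β-rule — branch into a  //  c.
  branch 1 (add a):
    (~a | ~c): β-rule — branch into ~a  //  ~c.
      branch 1.1 (add ~a):
        × closes — contains both a and ~a.
      branch 1.2 (add ~c):
        ~(((a -> a) | d) & ~~b): β-rule — branch into ~((a -> a) | d)  //  ~~~b.
          branch 1.2.1 (add ~((a -> a) | d)):
            ~((a -> a) | d): α-rule — add ~(a -> a), ~d.
            × closes — contains both d and ~d.
          branch 1.2.2 (add ~~~b):
            ~~~b: drop double negation, giving ~b.
            ○ open, literals {a=1, b=0, c=0, d=1}.
  branch 2 (add c):
    (~a | ~c): β-rule — branch into ~a  //  ~c.
      branch 2.1 (add ~a):
        ~(((a -> a) | d) & ~~b): β-rule — branch into ~((a -> a) | d)  //  ~~~b.
          branch 2.1.1 (add ~((a -> a) | d)):
            ~((a -> a) | d): α-rule — add ~(a -> a), ~d.
            × closes — contains both d and ~d.
          branch 2.1.2 (add ~~~b):
            ~~~b: drop double negation, giving ~b.
            ○ open, literals {a=0, b=0, c=1, d=1}.
      branch 2.2 (add ~c):
        × closes — contains both c and ~c.
4 branches closed, 2 open.
An open branch gives a countermodel: a=1, b=0, c=0, d=1 (unmentioned atoms arbitrary); the premises hold there but the conclusion fails.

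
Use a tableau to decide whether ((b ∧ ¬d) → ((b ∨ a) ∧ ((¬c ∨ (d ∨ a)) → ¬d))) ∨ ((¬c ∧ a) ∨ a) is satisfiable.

Satisfiable

Initial set: {T (((b ∧ ¬d) → ((b ∨ a) ∧ ((¬c ∨ (d ∨ a)) → ¬d))) ∨ ((¬c ∧ a) ∨ a))}.
T (((b ∧ ¬d) → ((b ∨ a) ∧ ((¬c ∨ (d ∨ a)) → ¬d))) ∨ ((¬c ∧ a) ∨ a)): β-rule — branch into T ((b ∧ ¬d) → ((b ∨ a) ∧ ((¬c ∨ (d ∨ a)) → ¬d)))  //  T ((¬c ∧ a) ∨ a).
  branch 1 (add T ((b ∧ ¬d) → ((b ∨ a) ∧ ((¬c ∨ (d ∨ a)) → ¬d)))):
    T ((b ∧ ¬d) → ((b ∨ a) ∧ ((¬c ∨ (d ∨ a)) → ¬d))): β-rule — branch into F (b ∧ ¬d)  //  T ((b ∨ a) ∧ ((¬c ∨ (d ∨ a)) → ¬d)).
      branch 1.1 (add F (b ∧ ¬d)):
        F (b ∧ ¬d): β-rule — branch into F b  //  F ¬d.
          branch 1.1.1 (add F b):
            ○ open, literals {b=F}.
          branch 1.1.2 (add F ¬d):
            ○ open, literals {d=T}.
      branch 1.2 (add T ((b ∨ a) ∧ ((¬c ∨ (d ∨ a)) → ¬d))):
        T ((b ∨ a) ∧ ((¬c ∨ (d ∨ a)) → ¬d)): α-rule — add T (b ∨ a), T ((¬c ∨ (d ∨ a)) → ¬d).
        T (b ∨ a): β-rule — branch into T b  //  T a.
          branch 1.2.1 (add T b):
            T ((¬c ∨ (d ∨ a)) → ¬d): β-rule — branch into F (¬c ∨ (d ∨ a))  //  T ¬d.
              branch 1.2.1.1 (add F (¬c ∨ (d ∨ a))):
                F (¬c ∨ (d ∨ a)): α-rule — add F ¬c, F (d ∨ a).
                F (d ∨ a): α-rule — add F d, F a.
                ○ open, literals {a=F, b=T, c=T, d=F}.
              branch 1.2.1.2 (add T ¬d):
                ○ open, literals {b=T, d=F}.
          branch 1.2.2 (add T a):
            T ((¬c ∨ (d ∨ a)) → ¬d): β-rule — branch into F (¬c ∨ (d ∨ a))  //  T ¬d.
              branch 1.2.2.1 (add F (¬c ∨ (d ∨ a))):
                F (¬c ∨ (d ∨ a)): α-rule — add F ¬c, F (d ∨ a).
                F (d ∨ a): α-rule — add F d, F a.
                × closes — contains both a and ¬a.
              branch 1.2.2.2 (add T ¬d):
                ○ open, literals {a=T, d=F}.
  branch 2 (add T ((¬c ∧ a) ∨ a)):
    T ((¬c ∧ a) ∨ a): β-rule — branch into T (¬c ∧ a)  //  T a.
      branch 2.1 (add T (¬c ∧ a)):
        T (¬c ∧ a): α-rule — add T ¬c, T a.
        ○ open, literals {a=T, c=F}.
      branch 2.2 (add T a):
        ○ open, literals {a=T}.
1 branch closed, 7 open.
An open branch gives a satisfying assignment: b=F.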